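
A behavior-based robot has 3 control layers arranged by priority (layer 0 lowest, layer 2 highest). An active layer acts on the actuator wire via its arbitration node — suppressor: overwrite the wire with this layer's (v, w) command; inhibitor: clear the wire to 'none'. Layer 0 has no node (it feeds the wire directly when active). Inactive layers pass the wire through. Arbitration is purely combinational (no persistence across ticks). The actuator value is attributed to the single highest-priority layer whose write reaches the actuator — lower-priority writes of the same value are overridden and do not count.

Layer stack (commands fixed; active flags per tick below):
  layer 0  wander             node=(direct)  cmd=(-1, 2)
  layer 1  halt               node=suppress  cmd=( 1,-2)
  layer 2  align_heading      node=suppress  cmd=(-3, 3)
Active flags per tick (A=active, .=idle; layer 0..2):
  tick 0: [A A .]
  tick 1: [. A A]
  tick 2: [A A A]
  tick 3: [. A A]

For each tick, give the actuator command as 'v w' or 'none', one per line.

1 -2
-3 3
-3 3
-3 3

tick 0:
  [0] wander on; wire := (-1, 2)
  [1] halt on (suppress); wire := (1, -2)
  [2] align_heading off; pass (1, -2)
  output (1, -2)
tick 1:
  [0] wander off; wire := none
  [1] halt on (suppress); wire := (1, -2)
  [2] align_heading on (suppress); wire := (-3, 3)
  output (-3, 3)
tick 2:
  [0] wander on; wire := (-1, 2)
  [1] halt on (suppress); wire := (1, -2)
  [2] align_heading on (suppress); wire := (-3, 3)
  output (-3, 3)
tick 3:
  [0] wander off; wire := none
  [1] halt on (suppress); wire := (1, -2)
  [2] align_heading on (suppress); wire := (-3, 3)
  output (-3, 3)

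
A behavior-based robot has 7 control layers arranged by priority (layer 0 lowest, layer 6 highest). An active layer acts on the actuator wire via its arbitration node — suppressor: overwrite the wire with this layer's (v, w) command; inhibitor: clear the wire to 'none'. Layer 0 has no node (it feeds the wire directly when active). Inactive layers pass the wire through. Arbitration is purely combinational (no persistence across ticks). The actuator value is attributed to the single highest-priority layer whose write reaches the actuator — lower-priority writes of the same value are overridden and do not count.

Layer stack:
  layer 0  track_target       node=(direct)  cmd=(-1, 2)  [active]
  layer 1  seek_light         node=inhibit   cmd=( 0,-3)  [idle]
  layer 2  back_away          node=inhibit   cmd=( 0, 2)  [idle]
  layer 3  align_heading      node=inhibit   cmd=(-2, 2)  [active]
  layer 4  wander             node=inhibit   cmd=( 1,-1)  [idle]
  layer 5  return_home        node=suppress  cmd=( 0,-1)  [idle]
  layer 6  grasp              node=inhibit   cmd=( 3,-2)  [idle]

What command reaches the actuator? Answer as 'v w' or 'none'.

[0] track_target on; wire := (-1, 2)
[1] seek_light off; pass (-1, 2)
[2] back_away off; pass (-1, 2)
[3] align_heading on (inhibit); wire := none
[4] wander off; pass none
[5] return_home off; pass none
[6] grasp off; pass none
output none

none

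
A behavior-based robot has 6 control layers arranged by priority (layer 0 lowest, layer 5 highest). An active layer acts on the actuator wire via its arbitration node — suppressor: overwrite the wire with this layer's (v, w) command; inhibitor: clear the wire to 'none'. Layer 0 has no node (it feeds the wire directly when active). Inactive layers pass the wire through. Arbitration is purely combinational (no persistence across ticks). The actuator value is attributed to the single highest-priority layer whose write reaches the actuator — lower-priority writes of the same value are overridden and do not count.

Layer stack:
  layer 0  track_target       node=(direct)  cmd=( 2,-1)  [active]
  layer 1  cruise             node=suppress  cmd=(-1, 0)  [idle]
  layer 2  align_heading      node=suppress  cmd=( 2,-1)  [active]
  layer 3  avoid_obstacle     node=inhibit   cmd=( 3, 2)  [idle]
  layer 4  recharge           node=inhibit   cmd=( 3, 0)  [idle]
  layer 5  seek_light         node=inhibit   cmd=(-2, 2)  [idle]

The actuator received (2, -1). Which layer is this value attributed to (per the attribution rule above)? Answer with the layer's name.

[0] track_target on; wire := (2, -1)
[1] cruise off; pass (2, -1)
[2] align_heading on (suppress); wire := (2, -1)
[3] avoid_obstacle off; pass (2, -1)
[4] recharge off; pass (2, -1)
[5] seek_light off; pass (2, -1)
output (2, -1)
last writer: layer 2 = align_heading

align_heading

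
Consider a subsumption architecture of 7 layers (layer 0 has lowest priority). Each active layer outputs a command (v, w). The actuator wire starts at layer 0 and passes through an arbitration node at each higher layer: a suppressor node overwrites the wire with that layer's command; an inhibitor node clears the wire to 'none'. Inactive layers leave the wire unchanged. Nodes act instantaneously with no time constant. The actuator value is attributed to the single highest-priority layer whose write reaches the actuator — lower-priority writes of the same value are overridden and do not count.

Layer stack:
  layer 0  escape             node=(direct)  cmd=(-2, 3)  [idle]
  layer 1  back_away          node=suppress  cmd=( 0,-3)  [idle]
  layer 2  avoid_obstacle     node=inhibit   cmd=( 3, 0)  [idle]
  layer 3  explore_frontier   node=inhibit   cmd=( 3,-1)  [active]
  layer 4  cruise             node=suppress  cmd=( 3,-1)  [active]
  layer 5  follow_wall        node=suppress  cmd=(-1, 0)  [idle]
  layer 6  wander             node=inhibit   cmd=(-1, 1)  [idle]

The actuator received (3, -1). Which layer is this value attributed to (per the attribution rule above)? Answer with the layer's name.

[0] escape off; wire := none
[1] back_away off; pass none
[2] avoid_obstacle off; pass none
[3] explore_frontier on (inhibit); wire := none
[4] cruise on (suppress); wire := (3, -1)
[5] follow_wall off; pass (3, -1)
[6] wander off; pass (3, -1)
output (3, -1)
last writer: layer 4 = cruise

cruise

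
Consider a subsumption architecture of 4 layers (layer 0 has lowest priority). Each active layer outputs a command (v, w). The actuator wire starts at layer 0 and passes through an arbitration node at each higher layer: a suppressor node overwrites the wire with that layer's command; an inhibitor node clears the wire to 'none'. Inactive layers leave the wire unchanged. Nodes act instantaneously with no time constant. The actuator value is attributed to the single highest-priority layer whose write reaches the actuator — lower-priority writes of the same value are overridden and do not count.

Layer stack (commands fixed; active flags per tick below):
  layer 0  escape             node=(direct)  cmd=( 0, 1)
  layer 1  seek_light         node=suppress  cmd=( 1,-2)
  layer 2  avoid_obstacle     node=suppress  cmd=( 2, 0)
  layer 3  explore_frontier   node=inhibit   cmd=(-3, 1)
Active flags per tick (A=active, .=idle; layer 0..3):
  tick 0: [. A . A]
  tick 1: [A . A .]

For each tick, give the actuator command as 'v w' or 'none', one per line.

tick 0:
  L0 escape: idle → wire = none
  L1 seek_light: active, suppressor → wire = (1, -2)
  L2 avoid_obstacle: idle → wire stays (1, -2)
  L3 explore_frontier: active, inhibitor → wire = none
  actuator = none
tick 1:
  L0 escape: active, feeds wire = (0, 1)
  L1 seek_light: idle → wire stays (0, 1)
  L2 avoid_obstacle: active, suppressor → wire = (2, 0)
  L3 explore_frontier: idle → wire stays (2, 0)
  actuator = (2, 0)

none
2 0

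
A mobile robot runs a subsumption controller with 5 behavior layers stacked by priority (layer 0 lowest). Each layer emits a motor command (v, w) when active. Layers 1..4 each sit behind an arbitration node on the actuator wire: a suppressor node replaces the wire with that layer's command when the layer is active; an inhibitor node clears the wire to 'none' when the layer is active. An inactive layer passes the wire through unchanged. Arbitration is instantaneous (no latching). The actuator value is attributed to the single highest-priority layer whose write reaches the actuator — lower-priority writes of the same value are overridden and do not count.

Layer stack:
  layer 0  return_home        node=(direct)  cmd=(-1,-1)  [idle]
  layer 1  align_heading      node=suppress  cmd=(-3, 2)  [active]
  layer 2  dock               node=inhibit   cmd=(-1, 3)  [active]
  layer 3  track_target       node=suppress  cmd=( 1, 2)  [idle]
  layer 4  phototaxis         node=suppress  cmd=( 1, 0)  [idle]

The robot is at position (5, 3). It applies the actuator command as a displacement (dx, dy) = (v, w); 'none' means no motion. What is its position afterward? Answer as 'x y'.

layer 0 (return_home) idle — none
layer 1 (align_heading) active — suppresses: (-3, 2)
layer 2 (dock) active — inhibits: none
layer 3 (track_target) idle — unchanged: none
layer 4 (phototaxis) idle — unchanged: none
→ actuator none
position: (5, 3) + none = (5, 3)

5 3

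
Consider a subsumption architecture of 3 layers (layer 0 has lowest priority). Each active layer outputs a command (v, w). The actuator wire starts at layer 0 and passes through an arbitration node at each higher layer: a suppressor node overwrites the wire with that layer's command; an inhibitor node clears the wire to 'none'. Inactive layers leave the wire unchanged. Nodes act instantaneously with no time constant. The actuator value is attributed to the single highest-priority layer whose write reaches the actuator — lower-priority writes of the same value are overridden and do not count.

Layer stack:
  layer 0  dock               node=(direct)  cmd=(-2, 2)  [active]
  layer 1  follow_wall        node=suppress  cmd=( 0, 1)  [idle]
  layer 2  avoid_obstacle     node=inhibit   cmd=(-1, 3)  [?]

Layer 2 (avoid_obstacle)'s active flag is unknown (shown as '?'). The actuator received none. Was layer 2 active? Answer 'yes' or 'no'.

yes

If layer 2 is active=yes:
  actuator would be none
If layer 2 is active=no:
  actuator would be (-2, 2)
Observed none, so layer 2 was active.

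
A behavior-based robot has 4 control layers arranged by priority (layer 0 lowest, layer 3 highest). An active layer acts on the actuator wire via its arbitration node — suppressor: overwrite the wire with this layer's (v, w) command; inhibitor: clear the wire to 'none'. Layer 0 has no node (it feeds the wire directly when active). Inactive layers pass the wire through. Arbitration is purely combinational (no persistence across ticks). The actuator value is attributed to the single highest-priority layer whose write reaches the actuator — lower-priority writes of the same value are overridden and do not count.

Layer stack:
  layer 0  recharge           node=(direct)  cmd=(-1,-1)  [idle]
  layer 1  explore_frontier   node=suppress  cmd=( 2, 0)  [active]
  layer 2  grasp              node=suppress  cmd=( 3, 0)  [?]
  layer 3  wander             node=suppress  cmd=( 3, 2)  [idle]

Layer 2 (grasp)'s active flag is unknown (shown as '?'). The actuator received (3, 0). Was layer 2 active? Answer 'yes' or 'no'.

If layer 2 is active=yes:
  actuator would be (3, 0)
If layer 2 is active=no:
  actuator would be (2, 0)
Observed (3, 0), so layer 2 was active.

yes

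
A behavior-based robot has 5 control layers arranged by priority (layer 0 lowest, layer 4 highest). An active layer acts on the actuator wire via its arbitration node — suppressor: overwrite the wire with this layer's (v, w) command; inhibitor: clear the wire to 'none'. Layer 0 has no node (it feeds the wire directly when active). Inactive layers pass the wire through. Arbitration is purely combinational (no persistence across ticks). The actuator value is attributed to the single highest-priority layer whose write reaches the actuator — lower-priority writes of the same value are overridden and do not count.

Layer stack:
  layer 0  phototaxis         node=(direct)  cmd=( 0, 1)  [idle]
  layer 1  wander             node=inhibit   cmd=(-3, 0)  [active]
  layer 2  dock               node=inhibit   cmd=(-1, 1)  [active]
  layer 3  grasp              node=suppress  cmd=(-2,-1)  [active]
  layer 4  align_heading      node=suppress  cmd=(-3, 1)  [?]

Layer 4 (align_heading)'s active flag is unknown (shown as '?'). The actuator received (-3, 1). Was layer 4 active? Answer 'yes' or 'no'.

yes

If layer 4 is active=yes:
  actuator would be (-3, 1)
If layer 4 is active=no:
  actuator would be (-2, -1)
Observed (-3, 1), so layer 4 was active.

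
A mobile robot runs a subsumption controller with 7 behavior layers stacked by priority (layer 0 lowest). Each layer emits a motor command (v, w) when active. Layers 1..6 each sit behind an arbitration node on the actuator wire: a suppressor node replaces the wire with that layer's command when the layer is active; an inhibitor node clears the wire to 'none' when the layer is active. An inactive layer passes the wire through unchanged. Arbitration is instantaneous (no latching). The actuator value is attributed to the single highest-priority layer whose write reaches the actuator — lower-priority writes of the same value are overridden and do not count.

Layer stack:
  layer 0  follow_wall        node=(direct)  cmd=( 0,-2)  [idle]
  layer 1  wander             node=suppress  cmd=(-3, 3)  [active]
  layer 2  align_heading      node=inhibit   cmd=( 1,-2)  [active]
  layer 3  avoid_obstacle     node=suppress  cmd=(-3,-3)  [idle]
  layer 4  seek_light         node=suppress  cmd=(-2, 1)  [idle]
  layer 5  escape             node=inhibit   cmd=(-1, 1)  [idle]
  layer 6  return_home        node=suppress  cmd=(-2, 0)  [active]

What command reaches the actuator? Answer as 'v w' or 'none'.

-2 0

layer 0 (follow_wall) idle — none
layer 1 (wander) active — suppresses: (-3, 3)
layer 2 (align_heading) active — inhibits: none
layer 3 (avoid_obstacle) idle — unchanged: none
layer 4 (seek_light) idle — unchanged: none
layer 5 (escape) idle — unchanged: none
layer 6 (return_home) active — suppresses: (-2, 0)
→ actuator (-2, 0)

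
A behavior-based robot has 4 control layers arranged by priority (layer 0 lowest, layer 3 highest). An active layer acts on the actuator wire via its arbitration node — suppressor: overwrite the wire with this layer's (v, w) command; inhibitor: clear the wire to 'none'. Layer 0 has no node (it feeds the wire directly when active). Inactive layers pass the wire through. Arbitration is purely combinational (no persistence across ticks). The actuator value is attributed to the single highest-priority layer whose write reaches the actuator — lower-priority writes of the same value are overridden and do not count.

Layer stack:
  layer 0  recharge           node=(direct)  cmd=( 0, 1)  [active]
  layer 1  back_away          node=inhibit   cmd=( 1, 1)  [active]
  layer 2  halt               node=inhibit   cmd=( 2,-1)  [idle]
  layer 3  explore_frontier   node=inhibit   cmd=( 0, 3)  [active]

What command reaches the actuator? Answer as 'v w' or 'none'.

layer 0 (recharge) active — direct: (0, 1)
layer 1 (back_away) active — inhibits: none
layer 2 (halt) idle — unchanged: none
layer 3 (explore_frontier) active — inhibits: none
→ actuator none

none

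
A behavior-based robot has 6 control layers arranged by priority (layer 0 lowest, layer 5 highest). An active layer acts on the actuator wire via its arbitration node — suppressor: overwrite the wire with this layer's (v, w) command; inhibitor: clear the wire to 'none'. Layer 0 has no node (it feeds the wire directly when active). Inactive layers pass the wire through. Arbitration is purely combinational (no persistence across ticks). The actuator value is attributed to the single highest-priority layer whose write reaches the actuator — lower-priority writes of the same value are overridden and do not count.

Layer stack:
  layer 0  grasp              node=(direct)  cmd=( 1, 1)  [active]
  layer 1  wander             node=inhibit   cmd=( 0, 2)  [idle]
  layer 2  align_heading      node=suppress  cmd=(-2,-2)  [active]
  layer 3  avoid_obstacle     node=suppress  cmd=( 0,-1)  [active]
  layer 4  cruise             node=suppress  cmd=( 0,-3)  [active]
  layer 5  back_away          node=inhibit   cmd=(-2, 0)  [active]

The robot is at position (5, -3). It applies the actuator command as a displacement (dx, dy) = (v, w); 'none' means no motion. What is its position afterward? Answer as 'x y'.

5 -3

[0] grasp on; wire := (1, 1)
[1] wander off; pass (1, 1)
[2] align_heading on (suppress); wire := (-2, -2)
[3] avoid_obstacle on (suppress); wire := (0, -1)
[4] cruise on (suppress); wire := (0, -3)
[5] back_away on (inhibit); wire := none
output none
position: (5, -3) + none = (5, -3)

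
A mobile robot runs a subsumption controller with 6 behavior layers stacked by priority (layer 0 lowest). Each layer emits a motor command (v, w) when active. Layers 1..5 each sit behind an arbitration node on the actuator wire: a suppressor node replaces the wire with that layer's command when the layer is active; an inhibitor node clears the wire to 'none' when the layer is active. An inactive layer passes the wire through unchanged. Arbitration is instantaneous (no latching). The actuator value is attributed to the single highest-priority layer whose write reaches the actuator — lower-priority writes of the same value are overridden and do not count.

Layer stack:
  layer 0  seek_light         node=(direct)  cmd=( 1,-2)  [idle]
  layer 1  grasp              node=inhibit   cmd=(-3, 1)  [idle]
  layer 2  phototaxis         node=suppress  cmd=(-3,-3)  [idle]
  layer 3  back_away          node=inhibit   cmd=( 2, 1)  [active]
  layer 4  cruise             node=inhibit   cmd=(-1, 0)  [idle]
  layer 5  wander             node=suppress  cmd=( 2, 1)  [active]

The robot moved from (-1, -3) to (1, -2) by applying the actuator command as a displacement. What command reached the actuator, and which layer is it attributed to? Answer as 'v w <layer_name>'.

displacement = (1, -2) − (-1, -3) = (2, 1)
[0] seek_light off; wire := none
[1] grasp off; pass none
[2] phototaxis off; pass none
[3] back_away on (inhibit); wire := none
[4] cruise off; pass none
[5] wander on (suppress); wire := (2, 1)
output (2, 1) — from layer 5 (wander)

2 1 wander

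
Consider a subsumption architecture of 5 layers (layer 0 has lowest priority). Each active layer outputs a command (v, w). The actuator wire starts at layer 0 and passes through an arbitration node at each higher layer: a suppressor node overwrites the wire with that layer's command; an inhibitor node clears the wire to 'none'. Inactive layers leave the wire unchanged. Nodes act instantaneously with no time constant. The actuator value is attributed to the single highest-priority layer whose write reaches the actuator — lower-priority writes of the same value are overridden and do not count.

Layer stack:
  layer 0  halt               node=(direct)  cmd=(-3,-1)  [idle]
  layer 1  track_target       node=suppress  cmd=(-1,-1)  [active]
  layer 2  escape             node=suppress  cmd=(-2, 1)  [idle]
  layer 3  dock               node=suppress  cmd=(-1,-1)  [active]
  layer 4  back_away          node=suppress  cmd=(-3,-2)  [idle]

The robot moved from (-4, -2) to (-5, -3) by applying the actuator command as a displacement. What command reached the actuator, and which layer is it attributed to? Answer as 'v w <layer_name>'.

-1 -1 dock

displacement = (-5, -3) − (-4, -2) = (-1, -1)
[0] halt off; wire := none
[1] track_target on (suppress); wire := (-1, -1)
[2] escape off; pass (-1, -1)
[3] dock on (suppress); wire := (-1, -1)
[4] back_away off; pass (-1, -1)
output (-1, -1) — from layer 3 (dock)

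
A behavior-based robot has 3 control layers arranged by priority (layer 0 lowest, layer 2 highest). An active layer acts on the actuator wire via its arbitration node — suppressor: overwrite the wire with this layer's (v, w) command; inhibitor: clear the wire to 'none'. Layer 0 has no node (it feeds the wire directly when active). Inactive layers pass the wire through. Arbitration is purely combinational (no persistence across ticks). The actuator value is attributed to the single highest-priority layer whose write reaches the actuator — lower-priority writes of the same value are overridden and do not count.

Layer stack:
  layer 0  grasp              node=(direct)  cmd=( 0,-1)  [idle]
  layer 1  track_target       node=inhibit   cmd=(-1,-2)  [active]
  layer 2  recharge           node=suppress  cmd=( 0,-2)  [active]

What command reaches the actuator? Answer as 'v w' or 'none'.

[0] grasp off; wire := none
[1] track_target on (inhibit); wire := none
[2] recharge on (suppress); wire := (0, -2)
output (0, -2)

0 -2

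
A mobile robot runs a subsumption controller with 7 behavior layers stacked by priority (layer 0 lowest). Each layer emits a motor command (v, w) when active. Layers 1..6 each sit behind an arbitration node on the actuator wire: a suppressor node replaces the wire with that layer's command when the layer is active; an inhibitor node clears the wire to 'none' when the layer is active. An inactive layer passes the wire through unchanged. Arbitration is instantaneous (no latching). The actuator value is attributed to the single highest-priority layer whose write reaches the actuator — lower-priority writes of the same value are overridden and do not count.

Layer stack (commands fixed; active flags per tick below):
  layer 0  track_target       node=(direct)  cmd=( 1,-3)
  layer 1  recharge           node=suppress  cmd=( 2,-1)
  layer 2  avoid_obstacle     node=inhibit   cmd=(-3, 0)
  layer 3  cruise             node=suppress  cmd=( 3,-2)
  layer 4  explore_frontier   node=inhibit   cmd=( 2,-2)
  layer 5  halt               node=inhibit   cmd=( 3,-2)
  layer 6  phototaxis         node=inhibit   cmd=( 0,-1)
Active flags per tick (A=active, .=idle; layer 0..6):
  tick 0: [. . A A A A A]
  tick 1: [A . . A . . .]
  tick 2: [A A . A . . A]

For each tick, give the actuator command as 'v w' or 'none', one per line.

none
3 -2
none

tick 0:
  layer 0 (track_target) idle — none
  layer 1 (recharge) idle — unchanged: none
  layer 2 (avoid_obstacle) active — inhibits: none
  layer 3 (cruise) active — suppresses: (3, -2)
  layer 4 (explore_frontier) active — inhibits: none
  layer 5 (halt) active — inhibits: none
  layer 6 (phototaxis) active — inhibits: none
  → actuator none
tick 1:
  layer 0 (track_target) active — direct: (1, -3)
  layer 1 (recharge) idle — unchanged: (1, -3)
  layer 2 (avoid_obstacle) idle — unchanged: (1, -3)
  layer 3 (cruise) active — suppresses: (3, -2)
  layer 4 (explore_frontier) idle — unchanged: (3, -2)
  layer 5 (halt) idle — unchanged: (3, -2)
  layer 6 (phototaxis) idle — unchanged: (3, -2)
  → actuator (3, -2)
tick 2:
  layer 0 (track_target) active — direct: (1, -3)
  layer 1 (recharge) active — suppresses: (2, -1)
  layer 2 (avoid_obstacle) idle — unchanged: (2, -1)
  layer 3 (cruise) active — suppresses: (3, -2)
  layer 4 (explore_frontier) idle — unchanged: (3, -2)
  layer 5 (halt) idle — unchanged: (3, -2)
  layer 6 (phototaxis) active — inhibits: none
  → actuator none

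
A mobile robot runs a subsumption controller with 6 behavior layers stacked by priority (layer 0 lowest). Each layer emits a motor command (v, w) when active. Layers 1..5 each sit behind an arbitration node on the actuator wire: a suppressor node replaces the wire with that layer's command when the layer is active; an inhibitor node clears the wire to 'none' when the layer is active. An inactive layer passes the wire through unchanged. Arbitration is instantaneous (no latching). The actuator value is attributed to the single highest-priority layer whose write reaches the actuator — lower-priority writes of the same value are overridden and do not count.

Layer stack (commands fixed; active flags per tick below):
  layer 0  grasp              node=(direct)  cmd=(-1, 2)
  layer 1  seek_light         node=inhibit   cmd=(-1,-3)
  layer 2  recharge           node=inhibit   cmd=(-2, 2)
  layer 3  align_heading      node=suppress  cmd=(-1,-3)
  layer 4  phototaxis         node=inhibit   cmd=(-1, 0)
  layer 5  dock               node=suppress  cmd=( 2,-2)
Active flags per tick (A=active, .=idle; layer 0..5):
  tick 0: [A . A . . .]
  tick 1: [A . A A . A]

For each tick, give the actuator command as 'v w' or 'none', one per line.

tick 0:
  layer 0 (grasp) active — direct: (-1, 2)
  layer 1 (seek_light) idle — unchanged: (-1, 2)
  layer 2 (recharge) active — inhibits: none
  layer 3 (align_heading) idle — unchanged: none
  layer 4 (phototaxis) idle — unchanged: none
  layer 5 (dock) idle — unchanged: none
  → actuator none
tick 1:
  layer 0 (grasp) active — direct: (-1, 2)
  layer 1 (seek_light) idle — unchanged: (-1, 2)
  layer 2 (recharge) active — inhibits: none
  layer 3 (align_heading) active — suppresses: (-1, -3)
  layer 4 (phototaxis) idle — unchanged: (-1, -3)
  layer 5 (dock) active — suppresses: (2, -2)
  → actuator (2, -2)

none
2 -2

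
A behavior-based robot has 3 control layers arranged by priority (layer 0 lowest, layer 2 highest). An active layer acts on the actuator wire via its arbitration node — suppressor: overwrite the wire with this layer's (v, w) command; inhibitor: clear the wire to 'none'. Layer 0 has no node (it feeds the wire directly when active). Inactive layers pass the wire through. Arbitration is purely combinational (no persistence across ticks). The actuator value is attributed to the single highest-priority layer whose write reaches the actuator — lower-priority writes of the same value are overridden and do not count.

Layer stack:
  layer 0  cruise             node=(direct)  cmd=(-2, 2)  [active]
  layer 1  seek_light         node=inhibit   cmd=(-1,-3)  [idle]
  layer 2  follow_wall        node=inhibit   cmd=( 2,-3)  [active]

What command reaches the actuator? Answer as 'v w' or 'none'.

none

layer 0 (cruise) active — direct: (-2, 2)
layer 1 (seek_light) idle — unchanged: (-2, 2)
layer 2 (follow_wall) active — inhibits: none
→ actuator none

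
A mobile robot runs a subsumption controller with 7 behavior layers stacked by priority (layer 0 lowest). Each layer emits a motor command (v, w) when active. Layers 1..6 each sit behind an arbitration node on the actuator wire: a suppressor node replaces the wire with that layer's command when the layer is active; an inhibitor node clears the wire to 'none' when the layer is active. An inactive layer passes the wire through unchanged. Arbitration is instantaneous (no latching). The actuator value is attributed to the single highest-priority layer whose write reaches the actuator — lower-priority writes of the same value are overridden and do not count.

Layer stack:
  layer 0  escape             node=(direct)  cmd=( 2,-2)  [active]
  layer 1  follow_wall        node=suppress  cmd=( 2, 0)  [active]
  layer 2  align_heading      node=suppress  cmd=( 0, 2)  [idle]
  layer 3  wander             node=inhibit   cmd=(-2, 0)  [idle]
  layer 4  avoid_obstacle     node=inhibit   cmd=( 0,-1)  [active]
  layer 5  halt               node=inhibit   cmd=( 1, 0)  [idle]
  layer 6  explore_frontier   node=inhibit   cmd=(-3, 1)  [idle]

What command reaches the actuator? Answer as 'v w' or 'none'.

none

L0 escape: active, feeds wire = (2, -2)
L1 follow_wall: active, suppressor → wire = (2, 0)
L2 align_heading: idle → wire stays (2, 0)
L3 wander: idle → wire stays (2, 0)
L4 avoid_obstacle: active, inhibitor → wire = none
L5 halt: idle → wire stays none
L6 explore_frontier: idle → wire stays none
actuator = none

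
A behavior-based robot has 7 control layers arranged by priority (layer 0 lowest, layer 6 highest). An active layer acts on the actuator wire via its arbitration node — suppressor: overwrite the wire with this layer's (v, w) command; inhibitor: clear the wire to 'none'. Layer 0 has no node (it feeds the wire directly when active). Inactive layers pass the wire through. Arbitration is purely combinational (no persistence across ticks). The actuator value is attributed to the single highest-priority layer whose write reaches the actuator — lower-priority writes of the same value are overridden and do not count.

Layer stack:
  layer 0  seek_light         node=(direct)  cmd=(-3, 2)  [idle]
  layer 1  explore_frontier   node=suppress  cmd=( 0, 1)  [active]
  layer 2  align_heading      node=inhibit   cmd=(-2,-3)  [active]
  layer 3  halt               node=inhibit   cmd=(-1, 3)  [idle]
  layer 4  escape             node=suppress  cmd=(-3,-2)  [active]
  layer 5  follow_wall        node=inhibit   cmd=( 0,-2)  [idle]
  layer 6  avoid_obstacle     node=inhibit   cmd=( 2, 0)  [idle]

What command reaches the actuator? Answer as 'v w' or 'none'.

L0 seek_light: idle → wire = none
L1 explore_frontier: active, suppressor → wire = (0, 1)
L2 align_heading: active, inhibitor → wire = none
L3 halt: idle → wire stays none
L4 escape: active, suppressor → wire = (-3, -2)
L5 follow_wall: idle → wire stays (-3, -2)
L6 avoid_obstacle: idle → wire stays (-3, -2)
actuator = (-3, -2)

-3 -2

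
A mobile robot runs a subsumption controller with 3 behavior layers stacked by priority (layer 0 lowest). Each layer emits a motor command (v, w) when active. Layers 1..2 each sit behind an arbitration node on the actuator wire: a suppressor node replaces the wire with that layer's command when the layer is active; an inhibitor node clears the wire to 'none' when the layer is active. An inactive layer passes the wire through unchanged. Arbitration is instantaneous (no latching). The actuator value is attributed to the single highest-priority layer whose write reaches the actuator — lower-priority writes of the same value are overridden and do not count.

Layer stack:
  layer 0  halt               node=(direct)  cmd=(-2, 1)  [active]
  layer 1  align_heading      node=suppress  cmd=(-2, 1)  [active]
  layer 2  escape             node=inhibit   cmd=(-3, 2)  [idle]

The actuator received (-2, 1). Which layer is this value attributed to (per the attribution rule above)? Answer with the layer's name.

L0 halt: active, feeds wire = (-2, 1)
L1 align_heading: active, suppressor → wire = (-2, 1)
L2 escape: idle → wire stays (-2, 1)
actuator = (-2, 1)
last writer: layer 1 = align_heading

align_heading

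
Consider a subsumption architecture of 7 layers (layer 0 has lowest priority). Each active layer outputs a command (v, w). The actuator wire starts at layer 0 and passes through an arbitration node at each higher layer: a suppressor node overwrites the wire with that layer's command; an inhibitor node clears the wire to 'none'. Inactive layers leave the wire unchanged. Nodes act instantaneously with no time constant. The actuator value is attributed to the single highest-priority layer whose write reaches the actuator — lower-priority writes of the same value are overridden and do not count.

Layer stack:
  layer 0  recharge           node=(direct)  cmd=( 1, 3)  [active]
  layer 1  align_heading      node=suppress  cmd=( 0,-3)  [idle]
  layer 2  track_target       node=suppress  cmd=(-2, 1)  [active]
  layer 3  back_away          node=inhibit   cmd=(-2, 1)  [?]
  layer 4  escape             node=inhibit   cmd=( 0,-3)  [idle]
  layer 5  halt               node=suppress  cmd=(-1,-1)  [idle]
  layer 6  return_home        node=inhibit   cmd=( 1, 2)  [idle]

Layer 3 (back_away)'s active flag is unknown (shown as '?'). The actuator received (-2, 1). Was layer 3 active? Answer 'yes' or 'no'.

If layer 3 is active=yes:
  actuator would be none
If layer 3 is active=no:
  actuator would be (-2, 1)
Observed (-2, 1), so layer 3 was idle.

no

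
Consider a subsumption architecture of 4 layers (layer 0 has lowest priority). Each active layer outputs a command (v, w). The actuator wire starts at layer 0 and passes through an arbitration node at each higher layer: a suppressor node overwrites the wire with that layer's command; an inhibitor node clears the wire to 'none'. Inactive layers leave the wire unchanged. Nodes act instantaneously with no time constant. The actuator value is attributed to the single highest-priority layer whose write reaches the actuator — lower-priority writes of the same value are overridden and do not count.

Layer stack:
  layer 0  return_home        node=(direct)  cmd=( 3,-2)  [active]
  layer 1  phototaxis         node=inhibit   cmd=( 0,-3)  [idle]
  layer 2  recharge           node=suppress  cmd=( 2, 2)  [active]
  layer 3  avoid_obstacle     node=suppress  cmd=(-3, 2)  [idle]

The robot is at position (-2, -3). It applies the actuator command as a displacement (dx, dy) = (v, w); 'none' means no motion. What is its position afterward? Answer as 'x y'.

layer 0 (return_home) active — direct: (3, -2)
layer 1 (phototaxis) idle — unchanged: (3, -2)
layer 2 (recharge) active — suppresses: (2, 2)
layer 3 (avoid_obstacle) idle — unchanged: (2, 2)
→ actuator (2, 2)
position: (-2, -3) + (2, 2) = (0, -1)

0 -1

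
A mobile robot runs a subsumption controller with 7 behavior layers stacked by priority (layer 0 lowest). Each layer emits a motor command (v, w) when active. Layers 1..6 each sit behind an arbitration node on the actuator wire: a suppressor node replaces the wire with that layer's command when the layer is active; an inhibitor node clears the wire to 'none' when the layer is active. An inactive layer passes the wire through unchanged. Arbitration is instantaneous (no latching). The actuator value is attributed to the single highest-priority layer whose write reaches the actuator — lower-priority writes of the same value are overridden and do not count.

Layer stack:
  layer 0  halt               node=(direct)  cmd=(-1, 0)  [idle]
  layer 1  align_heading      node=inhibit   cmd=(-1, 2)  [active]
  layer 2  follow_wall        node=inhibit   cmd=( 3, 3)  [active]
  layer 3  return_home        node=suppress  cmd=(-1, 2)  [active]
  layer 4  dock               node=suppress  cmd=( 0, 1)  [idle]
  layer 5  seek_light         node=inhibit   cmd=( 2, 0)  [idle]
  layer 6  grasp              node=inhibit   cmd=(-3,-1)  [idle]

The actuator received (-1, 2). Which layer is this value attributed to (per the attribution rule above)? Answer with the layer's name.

layer 0 (halt) idle — none
layer 1 (align_heading) active — inhibits: none
layer 2 (follow_wall) active — inhibits: none
layer 3 (return_home) active — suppresses: (-1, 2)
layer 4 (dock) idle — unchanged: (-1, 2)
layer 5 (seek_light) idle — unchanged: (-1, 2)
layer 6 (grasp) idle — unchanged: (-1, 2)
→ actuator (-1, 2)
last writer: layer 3 = return_home

return_home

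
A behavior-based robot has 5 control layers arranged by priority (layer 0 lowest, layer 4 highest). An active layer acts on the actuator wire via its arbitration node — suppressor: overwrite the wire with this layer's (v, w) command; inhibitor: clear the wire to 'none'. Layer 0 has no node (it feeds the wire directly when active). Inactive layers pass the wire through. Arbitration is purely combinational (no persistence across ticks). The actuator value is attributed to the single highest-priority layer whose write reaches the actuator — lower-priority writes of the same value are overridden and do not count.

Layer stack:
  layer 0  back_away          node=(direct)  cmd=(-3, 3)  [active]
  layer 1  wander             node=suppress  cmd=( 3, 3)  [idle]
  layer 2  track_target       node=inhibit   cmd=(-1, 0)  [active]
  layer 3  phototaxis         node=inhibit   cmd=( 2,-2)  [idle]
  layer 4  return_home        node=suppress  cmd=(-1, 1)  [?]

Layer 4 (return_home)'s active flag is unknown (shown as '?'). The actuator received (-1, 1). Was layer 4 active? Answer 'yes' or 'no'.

If layer 4 is active=yes:
  actuator would be (-1, 1)
If layer 4 is active=no:
  actuator would be none
Observed (-1, 1), so layer 4 was active.

yes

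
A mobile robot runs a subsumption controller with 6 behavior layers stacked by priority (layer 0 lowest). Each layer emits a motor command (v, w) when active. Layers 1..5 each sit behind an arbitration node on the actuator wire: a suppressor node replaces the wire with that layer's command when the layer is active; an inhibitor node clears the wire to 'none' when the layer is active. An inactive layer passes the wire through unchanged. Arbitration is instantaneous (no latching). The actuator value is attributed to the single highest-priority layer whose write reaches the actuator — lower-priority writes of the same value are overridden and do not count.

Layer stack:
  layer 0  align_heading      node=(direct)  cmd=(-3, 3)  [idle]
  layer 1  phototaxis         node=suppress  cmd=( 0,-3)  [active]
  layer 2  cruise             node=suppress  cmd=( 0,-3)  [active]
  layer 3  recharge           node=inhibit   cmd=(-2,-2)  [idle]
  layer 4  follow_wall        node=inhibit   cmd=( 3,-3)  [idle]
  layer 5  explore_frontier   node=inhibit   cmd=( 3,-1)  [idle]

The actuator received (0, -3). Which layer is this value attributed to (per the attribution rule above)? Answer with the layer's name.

cruise

layer 0 (align_heading) idle — none
layer 1 (phototaxis) active — suppresses: (0, -3)
layer 2 (cruise) active — suppresses: (0, -3)
layer 3 (recharge) idle — unchanged: (0, -3)
layer 4 (follow_wall) idle — unchanged: (0, -3)
layer 5 (explore_frontier) idle — unchanged: (0, -3)
→ actuator (0, -3)
last writer: layer 2 = cruise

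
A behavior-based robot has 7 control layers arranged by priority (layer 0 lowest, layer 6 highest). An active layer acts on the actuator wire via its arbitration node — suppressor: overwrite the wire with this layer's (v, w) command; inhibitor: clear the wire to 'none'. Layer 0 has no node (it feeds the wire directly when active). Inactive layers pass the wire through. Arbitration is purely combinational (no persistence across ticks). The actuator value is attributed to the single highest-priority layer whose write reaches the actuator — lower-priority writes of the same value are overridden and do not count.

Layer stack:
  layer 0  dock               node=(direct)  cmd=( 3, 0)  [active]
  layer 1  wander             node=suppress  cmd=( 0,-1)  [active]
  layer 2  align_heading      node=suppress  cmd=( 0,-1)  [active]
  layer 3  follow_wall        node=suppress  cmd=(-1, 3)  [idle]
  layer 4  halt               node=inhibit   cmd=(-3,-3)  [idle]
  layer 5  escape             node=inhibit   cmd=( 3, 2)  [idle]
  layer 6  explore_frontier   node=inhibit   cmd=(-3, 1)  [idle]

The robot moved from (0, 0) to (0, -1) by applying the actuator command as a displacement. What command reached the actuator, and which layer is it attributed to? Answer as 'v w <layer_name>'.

displacement = (0, -1) − (0, 0) = (0, -1)
[0] dock on; wire := (3, 0)
[1] wander on (suppress); wire := (0, -1)
[2] align_heading on (suppress); wire := (0, -1)
[3] follow_wall off; pass (0, -1)
[4] halt off; pass (0, -1)
[5] escape off; pass (0, -1)
[6] explore_frontier off; pass (0, -1)
output (0, -1) — from layer 2 (align_heading)

0 -1 align_heading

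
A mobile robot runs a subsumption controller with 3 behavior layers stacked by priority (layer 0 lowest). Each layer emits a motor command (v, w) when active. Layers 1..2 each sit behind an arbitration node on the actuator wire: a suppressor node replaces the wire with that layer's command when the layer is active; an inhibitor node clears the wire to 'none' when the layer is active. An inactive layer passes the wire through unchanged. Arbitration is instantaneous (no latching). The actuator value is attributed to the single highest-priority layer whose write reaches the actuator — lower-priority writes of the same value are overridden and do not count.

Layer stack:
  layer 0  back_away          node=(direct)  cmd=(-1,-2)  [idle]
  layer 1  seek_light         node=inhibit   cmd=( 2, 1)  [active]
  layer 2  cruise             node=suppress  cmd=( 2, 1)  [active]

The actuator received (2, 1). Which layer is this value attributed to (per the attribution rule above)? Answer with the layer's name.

cruise

L0 back_away: idle → wire = none
L1 seek_light: active, inhibitor → wire = none
L2 cruise: active, suppressor → wire = (2, 1)
actuator = (2, 1)
last writer: layer 2 = cruise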